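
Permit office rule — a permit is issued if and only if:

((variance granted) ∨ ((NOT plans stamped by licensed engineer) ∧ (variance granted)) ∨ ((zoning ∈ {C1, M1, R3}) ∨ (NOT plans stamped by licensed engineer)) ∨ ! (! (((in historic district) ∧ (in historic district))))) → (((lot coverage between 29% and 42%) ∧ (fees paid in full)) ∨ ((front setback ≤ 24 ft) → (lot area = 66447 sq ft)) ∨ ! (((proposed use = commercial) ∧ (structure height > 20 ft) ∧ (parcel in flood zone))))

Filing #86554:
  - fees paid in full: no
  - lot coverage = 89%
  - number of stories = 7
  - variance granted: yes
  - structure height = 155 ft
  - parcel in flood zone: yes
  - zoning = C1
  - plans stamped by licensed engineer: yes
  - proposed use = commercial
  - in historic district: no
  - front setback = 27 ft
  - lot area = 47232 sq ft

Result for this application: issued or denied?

Atomic conditions:
  variance granted: yes → true
  NOT plans stamped by licensed engineer: yes → false
  zoning ∈ {C1, M1, R3}: C1 is in the set → true
  in historic district: no → false
  lot coverage between 29% and 42%: 89 in [29, 42] is false
  fees paid in full: no → false
  front setback ≤ 24 ft: 27 ≤ 24 is false
  lot area = 66447 sq ft: 47232 == 66447 is false
  proposed use = commercial: commercial == commercial is true
  structure height > 20 ft: 155 > 20 is true
  parcel in flood zone: yes → true
Combine:
[1.2] false AND true = false
[1.3] true OR false = true
[1.4.1.1] false AND false = false
[1.4.1] NOT false = true
[1.4] NOT true = false
[1] true OR false OR true OR false = true
[2.1] false AND false = false
[2.2] false → false (antecedent false ⇒ implication holds) = true
[2.3.1] true AND true AND true = true
[2.3] NOT true = false
[2] false OR true OR false = true
[root] true → true = true
Overall: true → issued

Issued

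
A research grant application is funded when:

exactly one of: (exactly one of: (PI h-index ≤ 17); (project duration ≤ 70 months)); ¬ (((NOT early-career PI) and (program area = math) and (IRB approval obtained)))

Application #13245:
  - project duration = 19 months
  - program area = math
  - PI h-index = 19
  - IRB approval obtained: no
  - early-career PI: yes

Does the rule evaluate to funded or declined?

Declined

Atomic conditions:
  PI h-index ≤ 17: 19 ≤ 17 is false
  project duration ≤ 70 months: 19 ≤ 70 is true
  NOT early-career PI: yes → false
  program area = math: math == math is true
  IRB approval obtained: no → false
Combine:
[1] exactly-one(false, true) = true
[2.1] false AND true AND false = false
[2] NOT false = true
[root] exactly-one(true, true) = false
Overall: false → declined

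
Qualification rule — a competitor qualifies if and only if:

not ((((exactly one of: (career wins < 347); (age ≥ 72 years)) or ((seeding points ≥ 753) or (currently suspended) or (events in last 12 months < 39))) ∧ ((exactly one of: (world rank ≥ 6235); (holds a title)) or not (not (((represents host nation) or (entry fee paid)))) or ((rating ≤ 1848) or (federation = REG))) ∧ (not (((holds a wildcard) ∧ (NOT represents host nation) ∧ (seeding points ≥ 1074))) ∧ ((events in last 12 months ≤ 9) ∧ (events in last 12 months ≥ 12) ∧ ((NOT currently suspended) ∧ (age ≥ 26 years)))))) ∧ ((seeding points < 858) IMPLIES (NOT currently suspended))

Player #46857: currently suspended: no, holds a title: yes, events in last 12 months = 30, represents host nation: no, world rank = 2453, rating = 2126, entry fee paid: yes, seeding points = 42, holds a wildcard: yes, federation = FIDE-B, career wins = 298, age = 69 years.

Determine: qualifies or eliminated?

Qualifies

Atomic conditions:
  career wins < 347: 298 < 347 is true
  age ≥ 72 years: 69 ≥ 72 is false
  seeding points ≥ 753: 42 ≥ 753 is false
  currently suspended: no → false
  events in last 12 months < 39: 30 < 39 is true
  world rank ≥ 6235: 2453 ≥ 6235 is false
  holds a title: yes → true
  represents host nation: no → false
  entry fee paid: yes → true
  rating ≤ 1848: 2126 ≤ 1848 is false
  federation = REG: FIDE-B == REG is false
  holds a wildcard: yes → true
  NOT represents host nation: no → true
  seeding points ≥ 1074: 42 ≥ 1074 is false
  events in last 12 months ≤ 9: 30 ≤ 9 is false
  events in last 12 months ≥ 12: 30 ≥ 12 is true
  NOT currently suspended: no → true
  age ≥ 26 years: 69 ≥ 26 is true
  seeding points < 858: 42 < 858 is true
Combine:
[1.1.1.1] exactly-one(true, false) = true
[1.1.1.2] false OR false OR true = true
[1.1.1] true OR true = true
[1.1.2.1] exactly-one(false, true) = true
[1.1.2.2.1.1] false OR true = true
[1.1.2.2.1] NOT true = false
[1.1.2.2] NOT false = true
[1.1.2.3] false OR false = false
[1.1.2] true OR true OR false = true
[1.1.3.1.1] true AND true AND false = false
[1.1.3.1] NOT false = true
[1.1.3.2.3] true AND true = true
[1.1.3.2] false AND true AND true = false
[1.1.3] true AND false = false
[1.1] true AND true AND false = false
[1] NOT false = true
[2] true → true = true
[root] true AND true = true
Overall: true → qualifies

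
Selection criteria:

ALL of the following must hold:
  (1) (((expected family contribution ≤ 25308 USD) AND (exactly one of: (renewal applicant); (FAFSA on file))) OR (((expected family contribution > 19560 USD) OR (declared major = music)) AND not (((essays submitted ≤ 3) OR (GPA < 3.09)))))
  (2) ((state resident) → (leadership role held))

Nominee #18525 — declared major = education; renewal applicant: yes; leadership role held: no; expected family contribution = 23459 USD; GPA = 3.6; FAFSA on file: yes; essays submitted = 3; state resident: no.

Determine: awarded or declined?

Atomic conditions:
  expected family contribution ≤ 25308 USD: 23459 ≤ 25308 is true
  renewal applicant: yes → true
  FAFSA on file: yes → true
  expected family contribution > 19560 USD: 23459 > 19560 is true
  declared major = music: education == music is false
  essays submitted ≤ 3: 3 ≤ 3 is true
  GPA < 3.09: 3.6 < 3.09 is false
  state resident: no → false
  leadership role held: no → false
Combine:
[1.1.2] exactly-one(true, true) = false
[1.1] true AND false = false
[1.2.1] true OR false = true
[1.2.2.1] true OR false = true
[1.2.2] NOT true = false
[1.2] true AND false = false
[1] false OR false = false
[2] false → false (antecedent false ⇒ implication holds) = true
[root] false AND true = false
Overall: false → declined

Declined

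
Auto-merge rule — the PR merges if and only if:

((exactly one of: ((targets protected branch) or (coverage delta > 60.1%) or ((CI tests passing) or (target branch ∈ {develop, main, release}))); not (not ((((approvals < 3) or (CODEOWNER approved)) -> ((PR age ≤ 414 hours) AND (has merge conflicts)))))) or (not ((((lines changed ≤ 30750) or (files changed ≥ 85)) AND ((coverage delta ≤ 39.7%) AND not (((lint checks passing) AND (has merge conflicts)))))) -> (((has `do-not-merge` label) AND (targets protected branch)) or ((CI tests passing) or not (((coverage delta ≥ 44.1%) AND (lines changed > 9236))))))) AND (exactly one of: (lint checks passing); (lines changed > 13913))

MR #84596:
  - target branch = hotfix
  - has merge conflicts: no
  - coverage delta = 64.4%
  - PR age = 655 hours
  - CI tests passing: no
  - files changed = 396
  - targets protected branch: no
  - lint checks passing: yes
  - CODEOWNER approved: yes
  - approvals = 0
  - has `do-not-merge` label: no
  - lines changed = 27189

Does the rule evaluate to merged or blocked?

Atomic conditions:
  targets protected branch: no → false
  coverage delta > 60.1%: 64.4 > 60.1 is true
  CI tests passing: no → false
  target branch ∈ {develop, main, release}: hotfix is not in the set → false
  approvals < 3: 0 < 3 is true
  CODEOWNER approved: yes → true
  PR age ≤ 414 hours: 655 ≤ 414 is false
  has merge conflicts: no → false
  lines changed ≤ 30750: 27189 ≤ 30750 is true
  files changed ≥ 85: 396 ≥ 85 is true
  coverage delta ≤ 39.7%: 64.4 ≤ 39.7 is false
  lint checks passing: yes → true
  has `do-not-merge` label: no → false
  coverage delta ≥ 44.1%: 64.4 ≥ 44.1 is true
  lines changed > 9236: 27189 > 9236 is true
  lines changed > 13913: 27189 > 13913 is true
Combine:
[1.1.1.3] false OR false = false
[1.1.1] false OR true OR false = true
[1.1.2.1.1.1] true OR true = true
[1.1.2.1.1.2] false AND false = false
[1.1.2.1.1] true → false = false
[1.1.2.1] NOT false = true
[1.1.2] NOT true = false
[1.1] exactly-one(true, false) = true
[1.2.1.1.1] true OR true = true
[1.2.1.1.2.2.1] true AND false = false
[1.2.1.1.2.2] NOT false = true
[1.2.1.1.2] false AND true = false
[1.2.1.1] true AND false = false
[1.2.1] NOT false = true
[1.2.2.1] false AND false = false
[1.2.2.2.2.1] true AND true = true
[1.2.2.2.2] NOT true = false
[1.2.2.2] false OR false = false
[1.2.2] false OR false = false
[1.2] true → false = false
[1] true OR false = true
[2] exactly-one(true, true) = false
[root] true AND false = false
Overall: false → blocked

Blocked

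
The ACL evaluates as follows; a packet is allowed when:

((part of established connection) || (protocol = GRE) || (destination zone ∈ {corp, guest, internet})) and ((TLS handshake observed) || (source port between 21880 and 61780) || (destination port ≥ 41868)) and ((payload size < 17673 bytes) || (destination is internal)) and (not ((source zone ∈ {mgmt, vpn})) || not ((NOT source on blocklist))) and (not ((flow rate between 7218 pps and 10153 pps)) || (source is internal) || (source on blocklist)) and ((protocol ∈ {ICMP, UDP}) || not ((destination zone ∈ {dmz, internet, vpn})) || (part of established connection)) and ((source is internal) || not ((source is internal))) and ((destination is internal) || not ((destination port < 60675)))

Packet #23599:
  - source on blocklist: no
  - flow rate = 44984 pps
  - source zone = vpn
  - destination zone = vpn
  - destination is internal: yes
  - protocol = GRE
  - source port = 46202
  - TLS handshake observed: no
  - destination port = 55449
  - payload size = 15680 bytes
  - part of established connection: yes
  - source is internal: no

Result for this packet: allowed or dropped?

Atomic conditions:
  part of established connection: yes → true
  protocol = GRE: GRE == GRE is true
  destination zone ∈ {corp, guest, internet}: vpn is not in the set → false
  TLS handshake observed: no → false
  source port between 21880 and 61780: 46202 in [21880, 61780] is true
  destination port ≥ 41868: 55449 ≥ 41868 is true
  payload size < 17673 bytes: 15680 < 17673 is true
  destination is internal: yes → true
  source zone ∈ {mgmt, vpn}: vpn is in the set → true
  NOT source on blocklist: no → true
  flow rate between 7218 pps and 10153 pps: 44984 in [7218, 10153] is false
  source is internal: no → false
  source on blocklist: no → false
  protocol ∈ {ICMP, UDP}: GRE is not in the set → false
  destination zone ∈ {dmz, internet, vpn}: vpn is in the set → true
  destination port < 60675: 55449 < 60675 is true
Combine:
[1] true OR true OR false = true
[2] false OR true OR true = true
[3] true OR true = true
[4.1] NOT true = false
[4.2] NOT true = false
[4] false OR false = false
[5.1] NOT false = true
[5] true OR false OR false = true
[6.2] NOT true = false
[6] false OR false OR true = true
[7.2] NOT false = true
[7] false OR true = true
[8.2] NOT true = false
[8] true OR false = true
[root] true AND true AND true AND false AND true AND true AND true AND true = false
Overall: false → dropped

Dropped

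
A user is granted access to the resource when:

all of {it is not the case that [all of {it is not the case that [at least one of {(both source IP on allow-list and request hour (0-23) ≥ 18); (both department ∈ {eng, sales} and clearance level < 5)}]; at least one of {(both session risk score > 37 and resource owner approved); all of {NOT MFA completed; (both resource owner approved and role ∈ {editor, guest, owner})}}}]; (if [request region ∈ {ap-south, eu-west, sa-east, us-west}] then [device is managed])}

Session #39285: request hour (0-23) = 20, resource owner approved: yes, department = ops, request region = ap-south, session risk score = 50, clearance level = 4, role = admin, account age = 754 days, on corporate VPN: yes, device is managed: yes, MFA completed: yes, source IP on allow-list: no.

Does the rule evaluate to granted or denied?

Atomic conditions:
  source IP on allow-list: no → false
  request hour (0-23) ≥ 18: 20 ≥ 18 is true
  department ∈ {eng, sales}: ops is not in the set → false
  clearance level < 5: 4 < 5 is true
  session risk score > 37: 50 > 37 is true
  resource owner approved: yes → true
  NOT MFA completed: yes → false
  role ∈ {editor, guest, owner}: admin is not in the set → false
  request region ∈ {ap-south, eu-west, sa-east, us-west}: ap-south is in the set → true
  device is managed: yes → true
Combine:
[1.1.1.1.1] false AND true = false
[1.1.1.1.2] false AND true = false
[1.1.1.1] false OR false = false
[1.1.1] NOT false = true
[1.1.2.1] true AND true = true
[1.1.2.2.2] true AND false = false
[1.1.2.2] false AND false = false
[1.1.2] true OR false = true
[1.1] true AND true = true
[1] NOT true = false
[2] true → true = true
[root] false AND true = false
Overall: false → denied

Denied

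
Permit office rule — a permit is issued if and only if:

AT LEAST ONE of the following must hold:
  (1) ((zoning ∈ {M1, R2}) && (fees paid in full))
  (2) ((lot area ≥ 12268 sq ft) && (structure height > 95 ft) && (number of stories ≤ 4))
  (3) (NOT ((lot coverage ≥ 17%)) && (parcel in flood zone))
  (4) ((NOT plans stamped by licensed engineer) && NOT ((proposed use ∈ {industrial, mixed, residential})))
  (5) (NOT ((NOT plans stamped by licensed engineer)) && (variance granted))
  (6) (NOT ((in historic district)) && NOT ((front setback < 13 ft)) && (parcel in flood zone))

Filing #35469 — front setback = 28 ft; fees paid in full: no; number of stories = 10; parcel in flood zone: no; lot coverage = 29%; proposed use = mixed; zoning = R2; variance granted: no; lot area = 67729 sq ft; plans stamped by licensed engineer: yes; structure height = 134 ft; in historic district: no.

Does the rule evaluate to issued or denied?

Denied

Atomic conditions:
  zoning ∈ {M1, R2}: R2 is in the set → true
  fees paid in full: no → false
  lot area ≥ 12268 sq ft: 67729 ≥ 12268 is true
  structure height > 95 ft: 134 > 95 is true
  number of stories ≤ 4: 10 ≤ 4 is false
  lot coverage ≥ 17%: 29 ≥ 17 is true
  parcel in flood zone: no → false
  NOT plans stamped by licensed engineer: yes → false
  proposed use ∈ {industrial, mixed, residential}: mixed is in the set → true
  variance granted: no → false
  in historic district: no → false
  front setback < 13 ft: 28 < 13 is false
Combine:
[1] true AND false = false
[2] true AND true AND false = false
[3.1] NOT true = false
[3] false AND false = false
[4.2] NOT true = false
[4] false AND false = false
[5.1] NOT false = true
[5] true AND false = false
[6.1] NOT false = true
[6.2] NOT false = true
[6] true AND true AND false = false
[root] false OR false OR false OR false OR false OR false = false
Overall: false → denied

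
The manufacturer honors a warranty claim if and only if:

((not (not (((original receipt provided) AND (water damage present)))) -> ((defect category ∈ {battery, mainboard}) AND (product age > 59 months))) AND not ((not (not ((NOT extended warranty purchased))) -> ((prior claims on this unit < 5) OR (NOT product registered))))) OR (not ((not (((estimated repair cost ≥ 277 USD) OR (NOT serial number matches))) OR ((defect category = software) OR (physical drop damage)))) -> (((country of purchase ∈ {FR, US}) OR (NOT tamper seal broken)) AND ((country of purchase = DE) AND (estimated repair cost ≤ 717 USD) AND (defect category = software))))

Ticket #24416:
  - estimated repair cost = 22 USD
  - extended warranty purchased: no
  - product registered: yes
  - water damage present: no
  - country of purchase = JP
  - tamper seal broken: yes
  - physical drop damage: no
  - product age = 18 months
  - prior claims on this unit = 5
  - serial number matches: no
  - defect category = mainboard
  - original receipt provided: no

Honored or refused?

Atomic conditions:
  original receipt provided: no → false
  water damage present: no → false
  defect category ∈ {battery, mainboard}: mainboard is in the set → true
  product age > 59 months: 18 > 59 is false
  NOT extended warranty purchased: no → true
  prior claims on this unit < 5: 5 < 5 is false
  NOT product registered: yes → false
  estimated repair cost ≥ 277 USD: 22 ≥ 277 is false
  NOT serial number matches: no → true
  defect category = software: mainboard == software is false
  physical drop damage: no → false
  country of purchase ∈ {FR, US}: JP is not in the set → false
  NOT tamper seal broken: yes → false
  country of purchase = DE: JP == DE is false
  estimated repair cost ≤ 717 USD: 22 ≤ 717 is true
Combine:
[1.1.1.1.1] false AND false = false
[1.1.1.1] NOT false = true
[1.1.1] NOT true = false
[1.1.2] true AND false = false
[1.1] false → false (antecedent false ⇒ implication holds) = true
[1.2.1.1.1] NOT true = false
[1.2.1.1] NOT false = true
[1.2.1.2] false OR false = false
[1.2.1] true → false = false
[1.2] NOT false = true
[1] true AND true = true
[2.1.1.1.1] false OR true = true
[2.1.1.1] NOT true = false
[2.1.1.2] false OR false = false
[2.1.1] false OR false = false
[2.1] NOT false = true
[2.2.1] false OR false = false
[2.2.2] false AND true AND false = false
[2.2] false AND false = false
[2] true → false = false
[root] true OR false = true
Overall: true → honored

Honored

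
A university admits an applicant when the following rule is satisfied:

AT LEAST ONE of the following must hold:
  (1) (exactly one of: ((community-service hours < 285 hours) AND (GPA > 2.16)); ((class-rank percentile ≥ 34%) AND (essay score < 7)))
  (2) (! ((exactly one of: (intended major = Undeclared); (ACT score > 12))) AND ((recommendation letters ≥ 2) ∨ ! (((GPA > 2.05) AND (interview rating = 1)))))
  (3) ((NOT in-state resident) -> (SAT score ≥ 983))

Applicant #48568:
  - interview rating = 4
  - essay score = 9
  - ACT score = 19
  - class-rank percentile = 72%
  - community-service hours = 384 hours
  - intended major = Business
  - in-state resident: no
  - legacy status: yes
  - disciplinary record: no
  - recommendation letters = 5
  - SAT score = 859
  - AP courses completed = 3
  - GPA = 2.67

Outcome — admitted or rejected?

Atomic conditions:
  community-service hours < 285 hours: 384 < 285 is false
  GPA > 2.16: 2.67 > 2.16 is true
  class-rank percentile ≥ 34%: 72 ≥ 34 is true
  essay score < 7: 9 < 7 is false
  intended major = Undeclared: Business == Undeclared is false
  ACT score > 12: 19 > 12 is true
  recommendation letters ≥ 2: 5 ≥ 2 is true
  GPA > 2.05: 2.67 > 2.05 is true
  interview rating = 1: 4 == 1 is false
  NOT in-state resident: no → true
  SAT score ≥ 983: 859 ≥ 983 is false
Combine:
[1.1] false AND true = false
[1.2] true AND false = false
[1] exactly-one(false, false) = false
[2.1.1] exactly-one(false, true) = true
[2.1] NOT true = false
[2.2.2.1] true AND false = false
[2.2.2] NOT false = true
[2.2] true OR true = true
[2] false AND true = false
[3] true → false = false
[root] false OR false OR false = false
Overall: false → rejected

Rejected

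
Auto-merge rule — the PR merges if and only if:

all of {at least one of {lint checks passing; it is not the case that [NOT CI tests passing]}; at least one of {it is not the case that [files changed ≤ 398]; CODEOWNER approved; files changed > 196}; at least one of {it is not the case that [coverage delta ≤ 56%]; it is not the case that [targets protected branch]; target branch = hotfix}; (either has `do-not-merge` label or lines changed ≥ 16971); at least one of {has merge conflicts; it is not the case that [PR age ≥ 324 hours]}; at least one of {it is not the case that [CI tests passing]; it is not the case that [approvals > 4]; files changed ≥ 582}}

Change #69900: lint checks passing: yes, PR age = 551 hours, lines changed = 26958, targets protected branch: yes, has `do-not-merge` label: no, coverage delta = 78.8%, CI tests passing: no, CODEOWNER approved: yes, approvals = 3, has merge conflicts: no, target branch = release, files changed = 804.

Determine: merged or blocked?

Atomic conditions:
  lint checks passing: yes → true
  NOT CI tests passing: no → true
  files changed ≤ 398: 804 ≤ 398 is false
  CODEOWNER approved: yes → true
  files changed > 196: 804 > 196 is true
  coverage delta ≤ 56%: 78.8 ≤ 56 is false
  targets protected branch: yes → true
  target branch = hotfix: release == hotfix is false
  has `do-not-merge` label: no → false
  lines changed ≥ 16971: 26958 ≥ 16971 is true
  has merge conflicts: no → false
  PR age ≥ 324 hours: 551 ≥ 324 is true
  CI tests passing: no → false
  approvals > 4: 3 > 4 is false
  files changed ≥ 582: 804 ≥ 582 is true
Combine:
[1.2] NOT true = false
[1] true OR false = true
[2.1] NOT false = true
[2] true OR true OR true = true
[3.1] NOT false = true
[3.2] NOT true = false
[3] true OR false OR false = true
[4] false OR true = true
[5.2] NOT true = false
[5] false OR false = false
[6.1] NOT false = true
[6.2] NOT false = true
[6] true OR true OR true = true
[root] true AND true AND true AND true AND false AND true = false
Overall: false → blocked

Blocked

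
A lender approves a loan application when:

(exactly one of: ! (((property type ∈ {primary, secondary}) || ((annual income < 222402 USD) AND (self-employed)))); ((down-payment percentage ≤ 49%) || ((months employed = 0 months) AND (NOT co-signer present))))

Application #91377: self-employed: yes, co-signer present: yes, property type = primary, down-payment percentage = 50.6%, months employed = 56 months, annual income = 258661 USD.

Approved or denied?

Denied

Atomic conditions:
  property type ∈ {primary, secondary}: primary is in the set → true
  annual income < 222402 USD: 258661 < 222402 is false
  self-employed: yes → true
  down-payment percentage ≤ 49%: 50.6 ≤ 49 is false
  months employed = 0 months: 56 == 0 is false
  NOT co-signer present: yes → false
Combine:
[1.1.2] false AND true = false
[1.1] true OR false = true
[1] NOT true = false
[2.2] false AND false = false
[2] false OR false = false
[root] exactly-one(false, false) = false
Overall: false → denied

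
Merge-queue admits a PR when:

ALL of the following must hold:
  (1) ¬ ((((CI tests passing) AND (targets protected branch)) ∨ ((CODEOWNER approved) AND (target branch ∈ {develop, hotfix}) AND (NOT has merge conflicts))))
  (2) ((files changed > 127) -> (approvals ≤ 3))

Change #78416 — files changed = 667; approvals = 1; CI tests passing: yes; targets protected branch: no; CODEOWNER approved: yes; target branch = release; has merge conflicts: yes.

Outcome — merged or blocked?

Merged

Atomic conditions:
  CI tests passing: yes → true
  targets protected branch: no → false
  CODEOWNER approved: yes → true
  target branch ∈ {develop, hotfix}: release is not in the set → false
  NOT has merge conflicts: yes → false
  files changed > 127: 667 > 127 is true
  approvals ≤ 3: 1 ≤ 3 is true
Combine:
[1.1.1] true AND false = false
[1.1.2] true AND false AND false = false
[1.1] false OR false = false
[1] NOT false = true
[2] true → true = true
[root] true AND true = true
Overall: true → merged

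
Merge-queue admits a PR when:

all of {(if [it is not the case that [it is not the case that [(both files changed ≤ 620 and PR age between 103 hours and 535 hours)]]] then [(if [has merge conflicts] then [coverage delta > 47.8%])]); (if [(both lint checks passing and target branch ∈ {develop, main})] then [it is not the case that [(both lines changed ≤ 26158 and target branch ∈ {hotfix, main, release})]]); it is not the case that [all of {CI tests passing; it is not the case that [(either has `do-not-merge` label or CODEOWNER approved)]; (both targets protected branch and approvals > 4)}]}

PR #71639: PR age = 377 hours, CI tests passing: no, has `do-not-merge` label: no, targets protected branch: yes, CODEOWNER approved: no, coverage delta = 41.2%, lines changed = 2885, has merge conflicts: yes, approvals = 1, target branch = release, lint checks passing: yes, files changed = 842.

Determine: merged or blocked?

Merged

Atomic conditions:
  files changed ≤ 620: 842 ≤ 620 is false
  PR age between 103 hours and 535 hours: 377 in [103, 535] is true
  has merge conflicts: yes → true
  coverage delta > 47.8%: 41.2 > 47.8 is false
  lint checks passing: yes → true
  target branch ∈ {develop, main}: release is not in the set → false
  lines changed ≤ 26158: 2885 ≤ 26158 is true
  target branch ∈ {hotfix, main, release}: release is in the set → true
  CI tests passing: no → false
  has `do-not-merge` label: no → false
  CODEOWNER approved: no → false
  targets protected branch: yes → true
  approvals > 4: 1 > 4 is false
Combine:
[1.1.1.1] false AND true = false
[1.1.1] NOT false = true
[1.1] NOT true = false
[1.2] true → false = false
[1] false → false (antecedent false ⇒ implication holds) = true
[2.1] true AND false = false
[2.2.1] true AND true = true
[2.2] NOT true = false
[2] false → false (antecedent false ⇒ implication holds) = true
[3.1.2.1] false OR false = false
[3.1.2] NOT false = true
[3.1.3] true AND false = false
[3.1] false AND true AND false = false
[3] NOT false = true
[root] true AND true AND true = true
Overall: true → merged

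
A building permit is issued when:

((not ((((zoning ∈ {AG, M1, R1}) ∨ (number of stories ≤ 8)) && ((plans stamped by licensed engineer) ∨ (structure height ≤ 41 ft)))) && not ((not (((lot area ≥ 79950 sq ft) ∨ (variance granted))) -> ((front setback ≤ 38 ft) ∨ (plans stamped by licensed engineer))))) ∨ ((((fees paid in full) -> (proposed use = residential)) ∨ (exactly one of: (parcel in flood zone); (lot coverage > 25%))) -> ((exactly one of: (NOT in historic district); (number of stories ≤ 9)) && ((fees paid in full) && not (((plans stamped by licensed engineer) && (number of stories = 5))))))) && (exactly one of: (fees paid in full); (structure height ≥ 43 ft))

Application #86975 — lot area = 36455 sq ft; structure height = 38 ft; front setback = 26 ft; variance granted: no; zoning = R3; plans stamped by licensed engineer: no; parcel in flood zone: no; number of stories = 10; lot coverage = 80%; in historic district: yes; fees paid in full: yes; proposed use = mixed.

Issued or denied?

Denied

Atomic conditions:
  zoning ∈ {AG, M1, R1}: R3 is not in the set → false
  number of stories ≤ 8: 10 ≤ 8 is false
  plans stamped by licensed engineer: no → false
  structure height ≤ 41 ft: 38 ≤ 41 is true
  lot area ≥ 79950 sq ft: 36455 ≥ 79950 is false
  variance granted: no → false
  front setback ≤ 38 ft: 26 ≤ 38 is true
  fees paid in full: yes → true
  proposed use = residential: mixed == residential is false
  parcel in flood zone: no → false
  lot coverage > 25%: 80 > 25 is true
  NOT in historic district: yes → false
  number of stories ≤ 9: 10 ≤ 9 is false
  number of stories = 5: 10 == 5 is false
  structure height ≥ 43 ft: 38 ≥ 43 is false
Combine:
[1.1.1.1.1] false OR false = false
[1.1.1.1.2] false OR true = true
[1.1.1.1] false AND true = false
[1.1.1] NOT false = true
[1.1.2.1.1.1] false OR false = false
[1.1.2.1.1] NOT false = true
[1.1.2.1.2] true OR false = true
[1.1.2.1] true → true = true
[1.1.2] NOT true = false
[1.1] true AND false = false
[1.2.1.1] true → false = false
[1.2.1.2] exactly-one(false, true) = true
[1.2.1] false OR true = true
[1.2.2.1] exactly-one(false, false) = false
[1.2.2.2.2.1] false AND false = false
[1.2.2.2.2] NOT false = true
[1.2.2.2] true AND true = true
[1.2.2] false AND true = false
[1.2] true → false = false
[1] false OR false = false
[2] exactly-one(true, false) = true
[root] false AND true = false
Overall: false → denied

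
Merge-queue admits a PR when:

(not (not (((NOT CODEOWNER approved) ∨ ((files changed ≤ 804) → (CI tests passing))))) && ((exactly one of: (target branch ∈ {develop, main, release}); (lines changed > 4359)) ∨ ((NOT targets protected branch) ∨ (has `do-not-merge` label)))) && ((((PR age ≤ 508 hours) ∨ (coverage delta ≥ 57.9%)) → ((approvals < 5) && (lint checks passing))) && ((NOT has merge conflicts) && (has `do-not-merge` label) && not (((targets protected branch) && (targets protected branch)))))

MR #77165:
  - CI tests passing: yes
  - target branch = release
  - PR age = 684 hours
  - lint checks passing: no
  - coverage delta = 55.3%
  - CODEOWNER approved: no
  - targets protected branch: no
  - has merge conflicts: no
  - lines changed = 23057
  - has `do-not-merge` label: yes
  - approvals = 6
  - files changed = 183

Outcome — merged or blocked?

Atomic conditions:
  NOT CODEOWNER approved: no → true
  files changed ≤ 804: 183 ≤ 804 is true
  CI tests passing: yes → true
  target branch ∈ {develop, main, release}: release is in the set → true
  lines changed > 4359: 23057 > 4359 is true
  NOT targets protected branch: no → true
  has `do-not-merge` label: yes → true
  PR age ≤ 508 hours: 684 ≤ 508 is false
  coverage delta ≥ 57.9%: 55.3 ≥ 57.9 is false
  approvals < 5: 6 < 5 is false
  lint checks passing: no → false
  NOT has merge conflicts: no → true
  targets protected branch: no → false
Combine:
[1.1.1.1.2] true → true = true
[1.1.1.1] true OR true = true
[1.1.1] NOT true = false
[1.1] NOT false = true
[1.2.1] exactly-one(true, true) = false
[1.2.2] true OR true = true
[1.2] false OR true = true
[1] true AND true = true
[2.1.1] false OR false = false
[2.1.2] false AND false = false
[2.1] false → false (antecedent false ⇒ implication holds) = true
[2.2.3.1] false AND false = false
[2.2.3] NOT false = true
[2.2] true AND true AND true = true
[2] true AND true = true
[root] true AND true = true
Overall: true → merged

Merged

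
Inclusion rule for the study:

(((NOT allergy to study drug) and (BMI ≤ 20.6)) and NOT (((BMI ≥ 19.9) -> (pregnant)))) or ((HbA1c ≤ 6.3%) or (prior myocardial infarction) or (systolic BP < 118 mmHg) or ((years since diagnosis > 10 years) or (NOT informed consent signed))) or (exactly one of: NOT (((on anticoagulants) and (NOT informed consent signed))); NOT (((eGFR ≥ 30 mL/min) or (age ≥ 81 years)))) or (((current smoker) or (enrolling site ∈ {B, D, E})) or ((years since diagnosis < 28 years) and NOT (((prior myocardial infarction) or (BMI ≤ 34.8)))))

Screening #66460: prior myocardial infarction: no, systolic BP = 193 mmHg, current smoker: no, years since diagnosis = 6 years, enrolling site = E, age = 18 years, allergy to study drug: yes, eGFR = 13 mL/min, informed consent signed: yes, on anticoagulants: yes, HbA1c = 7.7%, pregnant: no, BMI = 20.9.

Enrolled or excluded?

Atomic conditions:
  NOT allergy to study drug: yes → false
  BMI ≤ 20.6: 20.9 ≤ 20.6 is false
  BMI ≥ 19.9: 20.9 ≥ 19.9 is true
  pregnant: no → false
  HbA1c ≤ 6.3%: 7.7 ≤ 6.3 is false
  prior myocardial infarction: no → false
  systolic BP < 118 mmHg: 193 < 118 is false
  years since diagnosis > 10 years: 6 > 10 is false
  NOT informed consent signed: yes → false
  on anticoagulants: yes → true
  eGFR ≥ 30 mL/min: 13 ≥ 30 is false
  age ≥ 81 years: 18 ≥ 81 is false
  current smoker: no → false
  enrolling site ∈ {B, D, E}: E is in the set → true
  years since diagnosis < 28 years: 6 < 28 is true
  BMI ≤ 34.8: 20.9 ≤ 34.8 is true
Combine:
[1.1] false AND false = false
[1.2.1] true → false = false
[1.2] NOT false = true
[1] false AND true = false
[2.4] false OR false = false
[2] false OR false OR false OR false = false
[3.1.1] true AND false = false
[3.1] NOT false = true
[3.2.1] false OR false = false
[3.2] NOT false = true
[3] exactly-one(true, true) = false
[4.1] false OR true = true
[4.2.2.1] false OR true = true
[4.2.2] NOT true = false
[4.2] true AND false = false
[4] true OR false = true
[root] false OR false OR false OR true = true
Overall: true → enrolled

Enrolled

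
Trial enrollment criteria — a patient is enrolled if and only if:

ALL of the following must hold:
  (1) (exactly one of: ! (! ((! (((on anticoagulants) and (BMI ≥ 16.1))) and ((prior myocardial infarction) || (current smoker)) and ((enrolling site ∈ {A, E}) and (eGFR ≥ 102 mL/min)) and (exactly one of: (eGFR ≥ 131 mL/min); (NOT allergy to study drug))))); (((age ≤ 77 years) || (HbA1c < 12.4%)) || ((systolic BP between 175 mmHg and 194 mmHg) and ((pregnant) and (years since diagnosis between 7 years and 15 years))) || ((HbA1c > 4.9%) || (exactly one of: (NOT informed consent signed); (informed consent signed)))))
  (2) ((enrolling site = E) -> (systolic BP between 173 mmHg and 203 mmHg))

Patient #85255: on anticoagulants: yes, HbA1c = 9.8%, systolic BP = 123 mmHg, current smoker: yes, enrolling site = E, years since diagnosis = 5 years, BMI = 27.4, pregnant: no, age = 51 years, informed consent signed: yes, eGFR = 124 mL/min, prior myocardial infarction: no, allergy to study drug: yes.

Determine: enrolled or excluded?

Excluded

Atomic conditions:
  on anticoagulants: yes → true
  BMI ≥ 16.1: 27.4 ≥ 16.1 is true
  prior myocardial infarction: no → false
  current smoker: yes → true
  enrolling site ∈ {A, E}: E is in the set → true
  eGFR ≥ 102 mL/min: 124 ≥ 102 is true
  eGFR ≥ 131 mL/min: 124 ≥ 131 is false
  NOT allergy to study drug: yes → false
  age ≤ 77 years: 51 ≤ 77 is true
  HbA1c < 12.4%: 9.8 < 12.4 is true
  systolic BP between 175 mmHg and 194 mmHg: 123 in [175, 194] is false
  pregnant: no → false
  years since diagnosis between 7 years and 15 years: 5 in [7, 15] is false
  HbA1c > 4.9%: 9.8 > 4.9 is true
  NOT informed consent signed: yes → false
  informed consent signed: yes → true
  enrolling site = E: E == E is true
  systolic BP between 173 mmHg and 203 mmHg: 123 in [173, 203] is false
Combine:
[1.1.1.1.1.1] true AND true = true
[1.1.1.1.1] NOT true = false
[1.1.1.1.2] false OR true = true
[1.1.1.1.3] true AND true = true
[1.1.1.1.4] exactly-one(false, false) = false
[1.1.1.1] false AND true AND true AND false = false
[1.1.1] NOT false = true
[1.1] NOT true = false
[1.2.1] true OR true = true
[1.2.2.2] false AND false = false
[1.2.2] false AND false = false
[1.2.3.2] exactly-one(false, true) = true
[1.2.3] true OR true = true
[1.2] true OR false OR true = true
[1] exactly-one(false, true) = true
[2] true → false = false
[root] true AND false = false
Overall: false → excluded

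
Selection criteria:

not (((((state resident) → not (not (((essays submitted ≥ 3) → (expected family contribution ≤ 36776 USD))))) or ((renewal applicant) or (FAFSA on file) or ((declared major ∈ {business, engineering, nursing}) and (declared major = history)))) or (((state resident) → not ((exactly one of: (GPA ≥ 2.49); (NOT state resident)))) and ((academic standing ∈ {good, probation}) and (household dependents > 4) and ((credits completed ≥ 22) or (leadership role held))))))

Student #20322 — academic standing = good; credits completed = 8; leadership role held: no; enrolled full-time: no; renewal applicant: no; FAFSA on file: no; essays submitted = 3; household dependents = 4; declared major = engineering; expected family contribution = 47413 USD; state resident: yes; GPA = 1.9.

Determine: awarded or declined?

Awarded

Atomic conditions:
  state resident: yes → true
  essays submitted ≥ 3: 3 ≥ 3 is true
  expected family contribution ≤ 36776 USD: 47413 ≤ 36776 is false
  renewal applicant: no → false
  FAFSA on file: no → false
  declared major ∈ {business, engineering, nursing}: engineering is in the set → true
  declared major = history: engineering == history is false
  GPA ≥ 2.49: 1.9 ≥ 2.49 is false
  NOT state resident: yes → false
  academic standing ∈ {good, probation}: good is in the set → true
  household dependents > 4: 4 > 4 is false
  credits completed ≥ 22: 8 ≥ 22 is false
  leadership role held: no → false
Combine:
[1.1.1.2.1.1] true → false = false
[1.1.1.2.1] NOT false = true
[1.1.1.2] NOT true = false
[1.1.1] true → false = false
[1.1.2.3] true AND false = false
[1.1.2] false OR false OR false = false
[1.1] false OR false = false
[1.2.1.2.1] exactly-one(false, false) = false
[1.2.1.2] NOT false = true
[1.2.1] true → true = true
[1.2.2.3] false OR false = false
[1.2.2] true AND false AND false = false
[1.2] true AND false = false
[1] false OR false = false
[root] NOT false = true
Overall: true → awarded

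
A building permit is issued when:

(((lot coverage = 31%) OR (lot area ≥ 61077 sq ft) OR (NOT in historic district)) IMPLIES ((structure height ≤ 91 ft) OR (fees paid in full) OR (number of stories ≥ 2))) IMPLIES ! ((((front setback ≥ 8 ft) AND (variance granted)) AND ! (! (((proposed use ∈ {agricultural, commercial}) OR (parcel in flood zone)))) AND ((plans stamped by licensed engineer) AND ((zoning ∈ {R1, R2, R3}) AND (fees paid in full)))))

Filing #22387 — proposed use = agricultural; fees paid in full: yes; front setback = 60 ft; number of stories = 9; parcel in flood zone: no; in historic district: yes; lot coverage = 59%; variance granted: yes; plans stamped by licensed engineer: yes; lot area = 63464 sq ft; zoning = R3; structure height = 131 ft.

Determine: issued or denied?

Atomic conditions:
  lot coverage = 31%: 59 == 31 is false
  lot area ≥ 61077 sq ft: 63464 ≥ 61077 is true
  NOT in historic district: yes → false
  structure height ≤ 91 ft: 131 ≤ 91 is false
  fees paid in full: yes → true
  number of stories ≥ 2: 9 ≥ 2 is true
  front setback ≥ 8 ft: 60 ≥ 8 is true
  variance granted: yes → true
  proposed use ∈ {agricultural, commercial}: agricultural is in the set → true
  parcel in flood zone: no → false
  plans stamped by licensed engineer: yes → true
  zoning ∈ {R1, R2, R3}: R3 is in the set → true
Combine:
[1.1] false OR true OR false = true
[1.2] false OR true OR true = true
[1] true → true = true
[2.1.1] true AND true = true
[2.1.2.1.1] true OR false = true
[2.1.2.1] NOT true = false
[2.1.2] NOT false = true
[2.1.3.2] true AND true = true
[2.1.3] true AND true = true
[2.1] true AND true AND true = true
[2] NOT true = false
[root] true → false = false
Overall: false → denied

Denied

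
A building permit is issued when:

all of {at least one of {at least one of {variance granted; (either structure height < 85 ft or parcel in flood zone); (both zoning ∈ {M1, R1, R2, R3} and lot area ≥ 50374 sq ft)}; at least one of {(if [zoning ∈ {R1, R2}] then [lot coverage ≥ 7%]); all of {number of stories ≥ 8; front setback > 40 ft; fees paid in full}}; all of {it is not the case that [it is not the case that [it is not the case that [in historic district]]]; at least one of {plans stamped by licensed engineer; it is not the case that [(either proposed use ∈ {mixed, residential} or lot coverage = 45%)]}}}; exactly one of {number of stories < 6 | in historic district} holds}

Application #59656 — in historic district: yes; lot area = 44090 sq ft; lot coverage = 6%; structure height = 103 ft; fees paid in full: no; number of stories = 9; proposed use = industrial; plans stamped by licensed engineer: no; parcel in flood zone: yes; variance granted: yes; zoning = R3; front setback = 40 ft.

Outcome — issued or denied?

Issued

Atomic conditions:
  variance granted: yes → true
  structure height < 85 ft: 103 < 85 is false
  parcel in flood zone: yes → true
  zoning ∈ {M1, R1, R2, R3}: R3 is in the set → true
  lot area ≥ 50374 sq ft: 44090 ≥ 50374 is false
  zoning ∈ {R1, R2}: R3 is not in the set → false
  lot coverage ≥ 7%: 6 ≥ 7 is false
  number of stories ≥ 8: 9 ≥ 8 is true
  front setback > 40 ft: 40 > 40 is false
  fees paid in full: no → false
  in historic district: yes → true
  plans stamped by licensed engineer: no → false
  proposed use ∈ {mixed, residential}: industrial is not in the set → false
  lot coverage = 45%: 6 == 45 is false
  number of stories < 6: 9 < 6 is false
Combine:
[1.1.2] false OR true = true
[1.1.3] true AND false = false
[1.1] true OR true OR false = true
[1.2.1] false → false (antecedent false ⇒ implication holds) = true
[1.2.2] true AND false AND false = false
[1.2] true OR false = true
[1.3.1.1.1] NOT true = false
[1.3.1.1] NOT false = true
[1.3.1] NOT true = false
[1.3.2.2.1] false OR false = false
[1.3.2.2] NOT false = true
[1.3.2] false OR true = true
[1.3] false AND true = false
[1] true OR true OR false = true
[2] exactly-one(false, true) = true
[root] true AND true = true
Overall: true → issued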